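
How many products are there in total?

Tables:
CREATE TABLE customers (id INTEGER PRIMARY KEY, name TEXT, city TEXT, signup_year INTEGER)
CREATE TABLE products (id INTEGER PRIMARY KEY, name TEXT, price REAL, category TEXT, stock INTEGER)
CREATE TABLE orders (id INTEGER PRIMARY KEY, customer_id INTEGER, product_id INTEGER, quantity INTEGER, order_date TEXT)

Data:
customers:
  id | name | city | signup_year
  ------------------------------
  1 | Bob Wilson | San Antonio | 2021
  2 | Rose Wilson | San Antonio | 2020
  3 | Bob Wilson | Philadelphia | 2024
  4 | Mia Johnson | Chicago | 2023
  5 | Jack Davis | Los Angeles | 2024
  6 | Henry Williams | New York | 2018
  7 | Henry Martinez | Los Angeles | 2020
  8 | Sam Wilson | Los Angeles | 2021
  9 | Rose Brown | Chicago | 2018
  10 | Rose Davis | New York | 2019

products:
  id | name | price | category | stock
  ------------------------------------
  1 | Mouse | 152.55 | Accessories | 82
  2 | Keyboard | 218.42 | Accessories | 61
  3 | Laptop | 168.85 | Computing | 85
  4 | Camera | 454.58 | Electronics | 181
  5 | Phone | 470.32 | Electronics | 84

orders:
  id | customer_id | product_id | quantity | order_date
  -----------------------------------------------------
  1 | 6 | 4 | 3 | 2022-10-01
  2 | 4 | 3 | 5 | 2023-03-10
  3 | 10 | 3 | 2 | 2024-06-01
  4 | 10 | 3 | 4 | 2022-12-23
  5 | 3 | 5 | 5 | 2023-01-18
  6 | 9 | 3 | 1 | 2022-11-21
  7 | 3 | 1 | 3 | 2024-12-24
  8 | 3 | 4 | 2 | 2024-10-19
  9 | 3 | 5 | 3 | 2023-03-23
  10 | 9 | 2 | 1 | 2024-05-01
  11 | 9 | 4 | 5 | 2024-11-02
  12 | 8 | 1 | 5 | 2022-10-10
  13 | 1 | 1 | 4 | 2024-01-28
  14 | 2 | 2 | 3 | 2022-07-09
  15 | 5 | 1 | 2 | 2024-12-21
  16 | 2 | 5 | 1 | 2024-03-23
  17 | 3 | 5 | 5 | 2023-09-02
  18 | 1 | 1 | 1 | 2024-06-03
SELECT COUNT(*) FROM products

Execution result:
5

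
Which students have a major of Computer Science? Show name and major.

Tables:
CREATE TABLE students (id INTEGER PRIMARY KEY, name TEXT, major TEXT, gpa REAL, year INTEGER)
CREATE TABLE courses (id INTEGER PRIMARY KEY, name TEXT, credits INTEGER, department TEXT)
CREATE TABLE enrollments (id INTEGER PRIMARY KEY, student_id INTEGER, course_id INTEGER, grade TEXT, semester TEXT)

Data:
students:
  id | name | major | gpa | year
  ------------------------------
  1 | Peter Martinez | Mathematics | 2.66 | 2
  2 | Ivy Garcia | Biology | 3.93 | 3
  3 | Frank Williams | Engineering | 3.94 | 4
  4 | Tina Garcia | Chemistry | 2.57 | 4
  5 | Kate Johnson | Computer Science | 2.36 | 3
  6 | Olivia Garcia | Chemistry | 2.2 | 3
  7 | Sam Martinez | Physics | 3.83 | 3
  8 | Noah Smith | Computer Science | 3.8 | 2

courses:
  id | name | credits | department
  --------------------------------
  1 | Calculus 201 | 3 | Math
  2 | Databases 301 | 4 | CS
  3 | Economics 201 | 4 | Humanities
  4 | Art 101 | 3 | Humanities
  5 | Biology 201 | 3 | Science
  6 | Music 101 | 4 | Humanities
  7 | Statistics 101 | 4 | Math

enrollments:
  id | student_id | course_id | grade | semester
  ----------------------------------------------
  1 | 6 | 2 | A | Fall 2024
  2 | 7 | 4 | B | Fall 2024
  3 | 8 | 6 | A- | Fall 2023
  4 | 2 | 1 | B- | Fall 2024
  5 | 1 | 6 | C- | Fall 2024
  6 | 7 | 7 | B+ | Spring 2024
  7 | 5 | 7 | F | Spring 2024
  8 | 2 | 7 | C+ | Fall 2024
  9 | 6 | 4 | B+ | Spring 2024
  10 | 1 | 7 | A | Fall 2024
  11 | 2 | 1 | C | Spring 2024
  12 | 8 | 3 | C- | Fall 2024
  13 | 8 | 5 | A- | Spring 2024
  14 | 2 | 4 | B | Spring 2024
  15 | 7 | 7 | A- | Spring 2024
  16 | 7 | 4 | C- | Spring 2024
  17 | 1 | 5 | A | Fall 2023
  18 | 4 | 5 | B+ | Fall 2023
SELECT name, major FROM students WHERE major = 'Computer Science'

Execution result:
name | major
Kate Johnson | Computer Science
Noah Smith | Computer Science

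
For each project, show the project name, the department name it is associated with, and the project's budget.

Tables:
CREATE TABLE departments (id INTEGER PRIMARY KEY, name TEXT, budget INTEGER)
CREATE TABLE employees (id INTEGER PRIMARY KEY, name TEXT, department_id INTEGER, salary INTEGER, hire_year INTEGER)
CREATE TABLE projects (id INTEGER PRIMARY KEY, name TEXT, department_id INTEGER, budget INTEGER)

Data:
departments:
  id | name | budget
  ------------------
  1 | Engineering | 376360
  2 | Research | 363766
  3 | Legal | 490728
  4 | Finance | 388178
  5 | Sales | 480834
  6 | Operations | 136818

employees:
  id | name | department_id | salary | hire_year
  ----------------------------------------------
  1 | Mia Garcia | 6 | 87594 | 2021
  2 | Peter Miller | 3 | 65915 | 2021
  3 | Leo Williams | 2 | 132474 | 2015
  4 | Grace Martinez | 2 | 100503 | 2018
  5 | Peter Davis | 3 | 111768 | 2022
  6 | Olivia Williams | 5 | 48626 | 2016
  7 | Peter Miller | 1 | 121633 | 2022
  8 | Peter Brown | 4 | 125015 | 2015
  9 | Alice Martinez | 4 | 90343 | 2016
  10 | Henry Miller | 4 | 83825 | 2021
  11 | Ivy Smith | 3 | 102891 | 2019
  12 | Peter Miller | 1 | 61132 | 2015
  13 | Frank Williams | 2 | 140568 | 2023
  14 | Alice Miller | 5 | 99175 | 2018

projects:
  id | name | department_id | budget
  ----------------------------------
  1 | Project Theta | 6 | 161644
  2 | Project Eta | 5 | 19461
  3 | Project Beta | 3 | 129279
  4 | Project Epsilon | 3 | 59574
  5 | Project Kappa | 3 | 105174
SELECT c.name, p.name AS department, c.budget FROM projects c JOIN departments p ON c.department_id = p.id

Execution result:
name | department | budget
Project Theta | Operations | 161644
Project Eta | Sales | 19461
Project Beta | Legal | 129279
Project Epsilon | Legal | 59574
Project Kappa | Legal | 105174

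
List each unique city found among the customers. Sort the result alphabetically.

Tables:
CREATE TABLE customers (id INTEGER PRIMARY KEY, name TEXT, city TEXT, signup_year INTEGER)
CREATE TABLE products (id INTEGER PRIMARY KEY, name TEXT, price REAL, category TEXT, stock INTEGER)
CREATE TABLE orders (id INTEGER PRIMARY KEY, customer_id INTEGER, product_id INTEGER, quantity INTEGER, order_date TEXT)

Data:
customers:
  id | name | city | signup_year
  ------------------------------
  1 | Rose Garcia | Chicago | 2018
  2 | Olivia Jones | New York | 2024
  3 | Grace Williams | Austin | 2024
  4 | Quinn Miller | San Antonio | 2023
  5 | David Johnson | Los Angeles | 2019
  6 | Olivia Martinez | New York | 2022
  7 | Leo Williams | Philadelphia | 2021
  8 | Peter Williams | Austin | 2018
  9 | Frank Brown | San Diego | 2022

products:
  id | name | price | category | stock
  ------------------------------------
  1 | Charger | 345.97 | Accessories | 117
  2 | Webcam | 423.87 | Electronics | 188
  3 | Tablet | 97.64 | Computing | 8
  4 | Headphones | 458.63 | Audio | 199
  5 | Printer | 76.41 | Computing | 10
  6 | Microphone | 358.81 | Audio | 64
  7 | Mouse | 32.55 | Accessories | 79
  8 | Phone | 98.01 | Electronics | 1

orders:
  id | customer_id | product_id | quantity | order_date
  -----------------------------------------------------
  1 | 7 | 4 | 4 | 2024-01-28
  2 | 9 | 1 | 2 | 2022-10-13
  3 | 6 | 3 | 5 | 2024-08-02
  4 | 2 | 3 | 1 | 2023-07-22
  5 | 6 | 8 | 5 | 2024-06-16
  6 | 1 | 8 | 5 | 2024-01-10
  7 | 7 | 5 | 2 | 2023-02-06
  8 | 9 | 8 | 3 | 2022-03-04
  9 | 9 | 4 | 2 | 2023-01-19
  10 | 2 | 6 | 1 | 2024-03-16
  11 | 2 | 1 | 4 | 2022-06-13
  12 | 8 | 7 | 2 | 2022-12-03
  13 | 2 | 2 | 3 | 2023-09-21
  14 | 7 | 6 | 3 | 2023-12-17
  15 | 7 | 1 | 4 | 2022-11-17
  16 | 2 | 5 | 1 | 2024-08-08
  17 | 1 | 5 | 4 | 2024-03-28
SELECT DISTINCT city FROM customers ORDER BY city

Execution result:
city
Austin
Chicago
Los Angeles
New York
Philadelphia
San Antonio
San Diego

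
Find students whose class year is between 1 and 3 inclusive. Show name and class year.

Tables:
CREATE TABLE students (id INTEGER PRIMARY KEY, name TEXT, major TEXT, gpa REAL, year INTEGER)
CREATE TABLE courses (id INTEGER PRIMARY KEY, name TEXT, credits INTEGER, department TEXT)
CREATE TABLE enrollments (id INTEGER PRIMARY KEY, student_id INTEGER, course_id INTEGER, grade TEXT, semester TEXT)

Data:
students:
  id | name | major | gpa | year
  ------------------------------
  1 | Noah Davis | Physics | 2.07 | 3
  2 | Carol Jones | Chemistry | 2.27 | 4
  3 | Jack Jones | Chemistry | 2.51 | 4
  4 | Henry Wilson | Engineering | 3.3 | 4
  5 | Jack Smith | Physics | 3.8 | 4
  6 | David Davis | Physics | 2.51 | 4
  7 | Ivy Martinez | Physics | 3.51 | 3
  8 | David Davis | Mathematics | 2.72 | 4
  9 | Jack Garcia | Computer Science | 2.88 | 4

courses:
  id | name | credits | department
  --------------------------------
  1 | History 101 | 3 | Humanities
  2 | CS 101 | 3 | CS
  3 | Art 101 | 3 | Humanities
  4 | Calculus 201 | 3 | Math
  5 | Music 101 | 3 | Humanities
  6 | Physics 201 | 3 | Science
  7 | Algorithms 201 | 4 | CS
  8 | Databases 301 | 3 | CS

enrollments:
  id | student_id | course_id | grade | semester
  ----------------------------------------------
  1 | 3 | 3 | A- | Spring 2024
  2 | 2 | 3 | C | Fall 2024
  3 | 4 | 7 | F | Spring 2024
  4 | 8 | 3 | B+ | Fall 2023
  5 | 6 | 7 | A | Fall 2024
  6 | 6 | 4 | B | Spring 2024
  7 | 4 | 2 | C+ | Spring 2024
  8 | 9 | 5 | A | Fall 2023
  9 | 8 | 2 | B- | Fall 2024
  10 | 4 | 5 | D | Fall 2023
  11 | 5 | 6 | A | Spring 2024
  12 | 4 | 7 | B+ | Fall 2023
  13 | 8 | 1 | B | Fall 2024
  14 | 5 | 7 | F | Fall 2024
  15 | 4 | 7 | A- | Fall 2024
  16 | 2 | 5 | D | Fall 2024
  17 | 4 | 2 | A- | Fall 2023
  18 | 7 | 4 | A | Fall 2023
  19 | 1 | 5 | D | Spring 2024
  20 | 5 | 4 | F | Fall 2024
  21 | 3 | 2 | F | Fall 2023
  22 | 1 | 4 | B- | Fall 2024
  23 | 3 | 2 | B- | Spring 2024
SELECT name, year FROM students WHERE year BETWEEN 1 AND 3

Execution result:
name | year
Noah Davis | 3
Ivy Martinez | 3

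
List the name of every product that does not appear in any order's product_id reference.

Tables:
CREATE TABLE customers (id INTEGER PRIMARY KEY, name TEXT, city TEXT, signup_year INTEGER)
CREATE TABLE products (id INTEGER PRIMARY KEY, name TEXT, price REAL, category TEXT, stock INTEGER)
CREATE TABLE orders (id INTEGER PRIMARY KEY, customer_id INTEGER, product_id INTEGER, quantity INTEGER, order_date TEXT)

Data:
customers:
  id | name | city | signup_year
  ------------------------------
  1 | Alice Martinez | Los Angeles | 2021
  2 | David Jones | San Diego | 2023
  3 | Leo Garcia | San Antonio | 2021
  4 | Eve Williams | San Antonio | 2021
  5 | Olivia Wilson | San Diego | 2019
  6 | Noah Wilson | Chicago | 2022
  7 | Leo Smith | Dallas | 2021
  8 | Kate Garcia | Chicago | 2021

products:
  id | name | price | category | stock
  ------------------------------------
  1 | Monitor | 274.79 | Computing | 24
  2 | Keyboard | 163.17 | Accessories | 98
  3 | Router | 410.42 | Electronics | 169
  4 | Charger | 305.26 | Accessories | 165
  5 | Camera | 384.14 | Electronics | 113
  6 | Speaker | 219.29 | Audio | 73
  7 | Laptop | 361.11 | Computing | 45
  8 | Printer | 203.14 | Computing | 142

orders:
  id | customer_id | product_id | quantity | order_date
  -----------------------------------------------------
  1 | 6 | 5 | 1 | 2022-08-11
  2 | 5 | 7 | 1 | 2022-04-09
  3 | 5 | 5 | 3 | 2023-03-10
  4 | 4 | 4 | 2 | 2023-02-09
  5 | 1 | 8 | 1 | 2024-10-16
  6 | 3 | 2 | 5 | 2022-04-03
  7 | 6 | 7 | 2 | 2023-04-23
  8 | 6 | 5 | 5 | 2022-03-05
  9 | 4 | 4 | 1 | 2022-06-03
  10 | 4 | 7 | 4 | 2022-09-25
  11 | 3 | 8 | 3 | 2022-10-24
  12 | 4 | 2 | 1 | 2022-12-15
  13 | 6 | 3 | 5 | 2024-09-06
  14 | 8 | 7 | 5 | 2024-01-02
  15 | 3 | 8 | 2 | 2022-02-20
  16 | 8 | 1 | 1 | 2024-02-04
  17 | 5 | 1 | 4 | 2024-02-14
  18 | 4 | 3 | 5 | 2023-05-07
SELECT p.name FROM products p LEFT JOIN orders c ON c.product_id = p.id WHERE c.id IS NULL

Execution result:
Speaker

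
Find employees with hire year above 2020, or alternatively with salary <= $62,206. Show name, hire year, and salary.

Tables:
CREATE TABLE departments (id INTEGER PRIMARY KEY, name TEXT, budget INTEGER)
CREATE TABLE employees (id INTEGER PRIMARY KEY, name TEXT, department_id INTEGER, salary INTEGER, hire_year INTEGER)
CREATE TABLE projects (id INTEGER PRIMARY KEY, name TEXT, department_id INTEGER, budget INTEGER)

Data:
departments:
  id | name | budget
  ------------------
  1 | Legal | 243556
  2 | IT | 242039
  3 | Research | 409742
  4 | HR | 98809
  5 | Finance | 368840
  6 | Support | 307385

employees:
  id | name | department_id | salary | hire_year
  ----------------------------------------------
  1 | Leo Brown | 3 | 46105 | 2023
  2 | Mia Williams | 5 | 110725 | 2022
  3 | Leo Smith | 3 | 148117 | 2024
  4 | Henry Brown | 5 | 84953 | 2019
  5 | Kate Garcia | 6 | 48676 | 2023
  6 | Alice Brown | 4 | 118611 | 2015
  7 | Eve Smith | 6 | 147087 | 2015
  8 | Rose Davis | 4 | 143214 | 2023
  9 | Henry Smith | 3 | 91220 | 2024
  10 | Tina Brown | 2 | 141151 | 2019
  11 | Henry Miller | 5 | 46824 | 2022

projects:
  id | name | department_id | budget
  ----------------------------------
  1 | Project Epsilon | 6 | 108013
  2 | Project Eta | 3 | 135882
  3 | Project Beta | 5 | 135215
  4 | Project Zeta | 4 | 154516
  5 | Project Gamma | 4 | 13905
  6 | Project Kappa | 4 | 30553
SELECT name, hire_year, salary FROM employees WHERE hire_year > 2020 OR salary <= 62206

Execution result:
name | hire_year | salary
Leo Brown | 2023 | 46105
Mia Williams | 2022 | 110725
Leo Smith | 2024 | 148117
Kate Garcia | 2023 | 48676
Rose Davis | 2023 | 143214
Henry Smith | 2024 | 91220
Henry Miller | 2022 | 46824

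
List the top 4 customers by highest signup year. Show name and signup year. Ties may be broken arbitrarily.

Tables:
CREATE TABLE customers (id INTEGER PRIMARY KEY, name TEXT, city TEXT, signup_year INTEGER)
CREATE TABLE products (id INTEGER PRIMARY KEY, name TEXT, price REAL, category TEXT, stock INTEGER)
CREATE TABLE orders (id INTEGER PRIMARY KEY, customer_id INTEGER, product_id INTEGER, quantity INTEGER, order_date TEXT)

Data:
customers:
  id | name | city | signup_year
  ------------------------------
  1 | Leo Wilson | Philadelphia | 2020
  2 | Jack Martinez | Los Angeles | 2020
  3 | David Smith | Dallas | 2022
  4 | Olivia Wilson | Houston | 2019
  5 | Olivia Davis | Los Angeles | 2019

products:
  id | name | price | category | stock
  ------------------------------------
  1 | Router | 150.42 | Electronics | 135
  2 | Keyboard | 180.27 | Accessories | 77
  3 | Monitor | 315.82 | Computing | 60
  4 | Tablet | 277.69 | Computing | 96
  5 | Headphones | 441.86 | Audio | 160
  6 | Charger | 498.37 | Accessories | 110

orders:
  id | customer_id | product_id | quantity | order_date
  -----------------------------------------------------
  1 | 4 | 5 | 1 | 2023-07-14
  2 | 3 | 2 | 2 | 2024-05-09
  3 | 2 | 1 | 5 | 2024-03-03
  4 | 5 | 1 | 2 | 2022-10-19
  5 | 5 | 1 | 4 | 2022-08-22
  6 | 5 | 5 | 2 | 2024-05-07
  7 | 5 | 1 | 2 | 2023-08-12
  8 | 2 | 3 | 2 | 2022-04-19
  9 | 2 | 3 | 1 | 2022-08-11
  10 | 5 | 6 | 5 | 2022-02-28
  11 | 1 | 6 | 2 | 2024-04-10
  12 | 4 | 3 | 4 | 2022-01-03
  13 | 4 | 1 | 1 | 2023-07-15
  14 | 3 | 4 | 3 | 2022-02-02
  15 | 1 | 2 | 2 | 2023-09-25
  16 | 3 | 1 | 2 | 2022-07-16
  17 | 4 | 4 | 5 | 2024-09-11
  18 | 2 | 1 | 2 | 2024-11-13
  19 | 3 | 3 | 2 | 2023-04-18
SELECT name, signup_year FROM customers ORDER BY signup_year DESC LIMIT 4

Execution result:
name | signup_year
David Smith | 2022
Leo Wilson | 2020
Jack Martinez | 2020
Olivia Wilson | 2019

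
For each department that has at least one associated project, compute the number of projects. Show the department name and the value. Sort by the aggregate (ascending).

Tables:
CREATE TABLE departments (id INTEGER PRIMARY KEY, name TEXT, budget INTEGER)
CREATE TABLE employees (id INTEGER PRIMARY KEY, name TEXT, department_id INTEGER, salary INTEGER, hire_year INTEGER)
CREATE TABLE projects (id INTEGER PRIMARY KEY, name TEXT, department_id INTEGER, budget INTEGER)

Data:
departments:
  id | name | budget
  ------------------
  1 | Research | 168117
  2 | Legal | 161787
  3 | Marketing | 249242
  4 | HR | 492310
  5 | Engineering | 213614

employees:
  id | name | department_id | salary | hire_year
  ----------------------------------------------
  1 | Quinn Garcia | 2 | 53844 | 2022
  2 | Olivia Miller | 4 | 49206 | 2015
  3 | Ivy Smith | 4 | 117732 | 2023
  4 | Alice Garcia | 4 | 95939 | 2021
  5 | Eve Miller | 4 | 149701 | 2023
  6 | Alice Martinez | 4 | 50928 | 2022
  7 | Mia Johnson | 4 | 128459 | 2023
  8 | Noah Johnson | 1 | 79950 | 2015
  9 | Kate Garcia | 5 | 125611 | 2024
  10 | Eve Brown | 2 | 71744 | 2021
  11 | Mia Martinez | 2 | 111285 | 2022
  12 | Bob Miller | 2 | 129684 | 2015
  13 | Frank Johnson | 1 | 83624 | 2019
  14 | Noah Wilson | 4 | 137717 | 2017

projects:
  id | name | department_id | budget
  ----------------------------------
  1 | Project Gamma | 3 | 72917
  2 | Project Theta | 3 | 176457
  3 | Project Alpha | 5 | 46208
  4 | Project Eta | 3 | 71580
SELECT p.name, COUNT(*) AS n FROM projects c JOIN departments p ON c.department_id = p.id GROUP BY p.id, p.name ORDER BY n ASC

Execution result:
name | n
Engineering | 1
Marketing | 3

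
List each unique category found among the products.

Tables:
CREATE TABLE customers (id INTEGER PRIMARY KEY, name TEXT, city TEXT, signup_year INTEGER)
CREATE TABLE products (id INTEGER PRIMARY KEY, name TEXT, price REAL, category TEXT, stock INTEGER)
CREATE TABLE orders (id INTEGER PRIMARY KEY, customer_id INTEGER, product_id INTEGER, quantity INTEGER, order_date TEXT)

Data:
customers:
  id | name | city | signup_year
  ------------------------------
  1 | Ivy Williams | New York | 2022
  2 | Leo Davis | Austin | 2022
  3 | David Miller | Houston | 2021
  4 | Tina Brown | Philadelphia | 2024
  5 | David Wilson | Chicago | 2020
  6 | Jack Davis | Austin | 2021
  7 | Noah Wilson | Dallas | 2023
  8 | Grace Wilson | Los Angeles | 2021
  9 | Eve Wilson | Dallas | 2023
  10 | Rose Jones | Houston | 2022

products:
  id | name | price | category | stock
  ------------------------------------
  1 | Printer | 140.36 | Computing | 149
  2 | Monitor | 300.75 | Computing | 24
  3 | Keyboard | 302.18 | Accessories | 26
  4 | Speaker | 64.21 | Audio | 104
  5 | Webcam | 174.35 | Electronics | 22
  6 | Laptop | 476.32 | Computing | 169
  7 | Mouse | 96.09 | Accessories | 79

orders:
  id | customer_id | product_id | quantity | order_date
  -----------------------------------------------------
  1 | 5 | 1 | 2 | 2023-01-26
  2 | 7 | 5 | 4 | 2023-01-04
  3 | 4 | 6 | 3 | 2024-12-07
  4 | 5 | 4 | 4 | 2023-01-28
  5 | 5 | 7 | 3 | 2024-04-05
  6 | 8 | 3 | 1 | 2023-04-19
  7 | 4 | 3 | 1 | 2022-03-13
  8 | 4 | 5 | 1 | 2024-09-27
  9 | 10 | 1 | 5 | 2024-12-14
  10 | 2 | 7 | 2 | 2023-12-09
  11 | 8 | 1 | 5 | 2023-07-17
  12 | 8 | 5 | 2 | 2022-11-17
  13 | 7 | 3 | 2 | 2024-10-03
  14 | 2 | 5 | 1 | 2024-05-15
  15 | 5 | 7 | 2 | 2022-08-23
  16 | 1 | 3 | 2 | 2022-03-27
SELECT DISTINCT category FROM products

Execution result:
category
Computing
Accessories
Audio
Electronics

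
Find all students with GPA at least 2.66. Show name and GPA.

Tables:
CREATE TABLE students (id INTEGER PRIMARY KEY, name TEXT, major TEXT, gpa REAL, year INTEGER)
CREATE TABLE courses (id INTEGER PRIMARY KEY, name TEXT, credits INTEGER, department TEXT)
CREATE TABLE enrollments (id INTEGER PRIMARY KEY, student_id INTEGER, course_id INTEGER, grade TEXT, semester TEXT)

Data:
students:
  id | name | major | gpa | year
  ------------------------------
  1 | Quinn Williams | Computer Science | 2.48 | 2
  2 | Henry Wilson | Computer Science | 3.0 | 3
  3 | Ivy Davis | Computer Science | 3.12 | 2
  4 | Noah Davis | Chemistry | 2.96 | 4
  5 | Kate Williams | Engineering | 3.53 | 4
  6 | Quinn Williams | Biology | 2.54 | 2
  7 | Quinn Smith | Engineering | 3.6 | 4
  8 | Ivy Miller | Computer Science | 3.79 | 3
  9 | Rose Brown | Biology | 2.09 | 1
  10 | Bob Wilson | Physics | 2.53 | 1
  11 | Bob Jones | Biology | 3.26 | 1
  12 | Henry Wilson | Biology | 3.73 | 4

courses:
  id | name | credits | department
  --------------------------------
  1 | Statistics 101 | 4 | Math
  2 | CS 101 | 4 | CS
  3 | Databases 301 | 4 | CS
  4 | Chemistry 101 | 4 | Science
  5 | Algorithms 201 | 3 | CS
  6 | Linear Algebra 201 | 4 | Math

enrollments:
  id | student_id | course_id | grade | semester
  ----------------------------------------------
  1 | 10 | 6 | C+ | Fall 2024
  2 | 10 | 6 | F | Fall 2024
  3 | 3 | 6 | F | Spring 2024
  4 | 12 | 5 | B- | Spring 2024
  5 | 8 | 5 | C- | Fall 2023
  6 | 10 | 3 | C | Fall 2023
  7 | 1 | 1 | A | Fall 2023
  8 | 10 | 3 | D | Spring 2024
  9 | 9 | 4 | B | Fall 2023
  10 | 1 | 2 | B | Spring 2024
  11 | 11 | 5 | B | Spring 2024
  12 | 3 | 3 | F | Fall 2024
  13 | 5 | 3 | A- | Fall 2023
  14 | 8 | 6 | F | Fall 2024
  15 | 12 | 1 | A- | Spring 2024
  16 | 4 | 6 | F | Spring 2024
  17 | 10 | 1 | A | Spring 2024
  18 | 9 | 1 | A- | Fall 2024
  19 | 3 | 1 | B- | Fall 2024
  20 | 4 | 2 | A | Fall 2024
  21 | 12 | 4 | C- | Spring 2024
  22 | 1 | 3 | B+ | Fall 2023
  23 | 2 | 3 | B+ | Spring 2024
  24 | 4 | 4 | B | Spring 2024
SELECT name, gpa FROM students WHERE gpa >= 2.66

Execution result:
name | gpa
Henry Wilson | 3.00
Ivy Davis | 3.12
Noah Davis | 2.96
Kate Williams | 3.53
Quinn Smith | 3.60
Ivy Miller | 3.79
Bob Jones | 3.26
Henry Wilson | 3.73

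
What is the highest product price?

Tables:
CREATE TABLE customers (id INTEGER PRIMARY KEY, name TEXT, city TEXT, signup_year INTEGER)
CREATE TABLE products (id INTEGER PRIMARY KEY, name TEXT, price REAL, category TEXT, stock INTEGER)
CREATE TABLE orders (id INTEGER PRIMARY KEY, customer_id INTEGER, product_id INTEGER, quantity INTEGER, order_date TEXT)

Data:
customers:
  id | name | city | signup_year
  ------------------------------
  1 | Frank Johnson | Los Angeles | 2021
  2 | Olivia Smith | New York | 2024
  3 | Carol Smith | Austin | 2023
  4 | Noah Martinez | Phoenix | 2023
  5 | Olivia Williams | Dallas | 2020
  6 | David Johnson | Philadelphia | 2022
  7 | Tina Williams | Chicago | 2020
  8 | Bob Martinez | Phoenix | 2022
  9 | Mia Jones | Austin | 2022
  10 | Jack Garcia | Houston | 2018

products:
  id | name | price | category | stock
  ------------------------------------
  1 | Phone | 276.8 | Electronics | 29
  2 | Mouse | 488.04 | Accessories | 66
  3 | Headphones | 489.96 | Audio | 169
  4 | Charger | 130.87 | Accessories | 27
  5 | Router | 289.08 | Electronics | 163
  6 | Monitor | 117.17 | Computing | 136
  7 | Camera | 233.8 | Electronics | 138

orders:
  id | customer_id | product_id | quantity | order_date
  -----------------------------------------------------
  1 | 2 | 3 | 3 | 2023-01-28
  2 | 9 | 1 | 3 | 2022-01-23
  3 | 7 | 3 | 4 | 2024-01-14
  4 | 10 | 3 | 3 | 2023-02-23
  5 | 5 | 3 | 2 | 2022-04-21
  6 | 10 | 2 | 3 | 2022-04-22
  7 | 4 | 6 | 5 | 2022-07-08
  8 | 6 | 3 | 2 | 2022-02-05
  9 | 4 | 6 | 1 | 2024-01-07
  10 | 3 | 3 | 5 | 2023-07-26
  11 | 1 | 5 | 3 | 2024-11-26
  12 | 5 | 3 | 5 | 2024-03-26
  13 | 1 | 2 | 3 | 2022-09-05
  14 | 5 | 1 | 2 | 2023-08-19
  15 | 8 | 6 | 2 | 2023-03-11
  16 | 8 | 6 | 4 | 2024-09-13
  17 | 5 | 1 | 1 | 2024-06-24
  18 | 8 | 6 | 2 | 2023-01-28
SELECT MAX(price) FROM products

Execution result:
489.96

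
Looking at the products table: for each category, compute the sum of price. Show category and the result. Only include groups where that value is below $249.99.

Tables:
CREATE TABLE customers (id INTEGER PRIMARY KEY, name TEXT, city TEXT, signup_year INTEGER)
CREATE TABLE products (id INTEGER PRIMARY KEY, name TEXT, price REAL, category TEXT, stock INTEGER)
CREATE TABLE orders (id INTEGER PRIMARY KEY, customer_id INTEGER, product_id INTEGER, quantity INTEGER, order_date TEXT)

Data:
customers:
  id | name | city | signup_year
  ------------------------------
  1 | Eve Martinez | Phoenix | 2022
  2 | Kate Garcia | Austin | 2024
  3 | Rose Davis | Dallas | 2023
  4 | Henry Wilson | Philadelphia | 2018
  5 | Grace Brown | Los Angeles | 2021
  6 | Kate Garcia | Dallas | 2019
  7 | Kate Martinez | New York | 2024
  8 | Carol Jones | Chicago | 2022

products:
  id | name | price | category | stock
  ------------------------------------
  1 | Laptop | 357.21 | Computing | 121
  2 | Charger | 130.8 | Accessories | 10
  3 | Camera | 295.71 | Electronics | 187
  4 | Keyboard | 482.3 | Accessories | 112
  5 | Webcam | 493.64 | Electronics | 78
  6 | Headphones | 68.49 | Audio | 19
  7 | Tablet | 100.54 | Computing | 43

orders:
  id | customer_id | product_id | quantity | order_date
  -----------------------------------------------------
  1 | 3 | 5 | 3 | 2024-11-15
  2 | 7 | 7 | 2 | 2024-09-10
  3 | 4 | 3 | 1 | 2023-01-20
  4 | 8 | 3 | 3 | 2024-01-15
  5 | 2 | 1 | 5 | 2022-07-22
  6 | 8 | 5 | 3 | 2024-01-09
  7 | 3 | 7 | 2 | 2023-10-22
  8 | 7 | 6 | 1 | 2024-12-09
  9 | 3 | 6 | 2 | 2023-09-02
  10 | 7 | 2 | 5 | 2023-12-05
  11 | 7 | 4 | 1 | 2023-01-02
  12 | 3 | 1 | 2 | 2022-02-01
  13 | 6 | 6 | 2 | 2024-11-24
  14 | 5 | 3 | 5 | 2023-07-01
SELECT category, SUM(price) AS sum_price FROM products GROUP BY category HAVING SUM(price) < 249.99

Execution result:
category | sum_price
Audio | 68.49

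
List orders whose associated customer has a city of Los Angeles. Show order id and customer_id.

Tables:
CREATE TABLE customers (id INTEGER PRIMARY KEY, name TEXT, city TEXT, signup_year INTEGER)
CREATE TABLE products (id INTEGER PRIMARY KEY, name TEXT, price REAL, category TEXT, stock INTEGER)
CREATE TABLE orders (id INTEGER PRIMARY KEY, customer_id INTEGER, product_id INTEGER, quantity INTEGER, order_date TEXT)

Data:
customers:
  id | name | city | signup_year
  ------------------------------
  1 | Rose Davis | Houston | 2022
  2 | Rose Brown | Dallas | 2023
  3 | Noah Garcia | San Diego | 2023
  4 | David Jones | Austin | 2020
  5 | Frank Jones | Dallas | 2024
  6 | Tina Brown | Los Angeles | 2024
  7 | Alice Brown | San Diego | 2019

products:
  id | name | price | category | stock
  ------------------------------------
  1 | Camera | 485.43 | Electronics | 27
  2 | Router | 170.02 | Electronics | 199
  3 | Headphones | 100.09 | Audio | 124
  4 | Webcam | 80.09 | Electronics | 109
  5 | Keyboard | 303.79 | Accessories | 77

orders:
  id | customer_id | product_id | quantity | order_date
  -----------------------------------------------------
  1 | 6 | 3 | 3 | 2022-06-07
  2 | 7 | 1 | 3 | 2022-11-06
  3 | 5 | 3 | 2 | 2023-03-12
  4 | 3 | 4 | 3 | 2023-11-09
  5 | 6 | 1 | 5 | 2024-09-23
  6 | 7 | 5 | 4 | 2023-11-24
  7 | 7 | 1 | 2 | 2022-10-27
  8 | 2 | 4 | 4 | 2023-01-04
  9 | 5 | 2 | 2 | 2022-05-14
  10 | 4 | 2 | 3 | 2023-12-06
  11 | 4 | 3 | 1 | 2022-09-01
SELECT id, customer_id FROM orders WHERE customer_id IN (SELECT id FROM customers WHERE city = 'Los Angeles')

Execution result:
id | customer_id
1 | 6
5 | 6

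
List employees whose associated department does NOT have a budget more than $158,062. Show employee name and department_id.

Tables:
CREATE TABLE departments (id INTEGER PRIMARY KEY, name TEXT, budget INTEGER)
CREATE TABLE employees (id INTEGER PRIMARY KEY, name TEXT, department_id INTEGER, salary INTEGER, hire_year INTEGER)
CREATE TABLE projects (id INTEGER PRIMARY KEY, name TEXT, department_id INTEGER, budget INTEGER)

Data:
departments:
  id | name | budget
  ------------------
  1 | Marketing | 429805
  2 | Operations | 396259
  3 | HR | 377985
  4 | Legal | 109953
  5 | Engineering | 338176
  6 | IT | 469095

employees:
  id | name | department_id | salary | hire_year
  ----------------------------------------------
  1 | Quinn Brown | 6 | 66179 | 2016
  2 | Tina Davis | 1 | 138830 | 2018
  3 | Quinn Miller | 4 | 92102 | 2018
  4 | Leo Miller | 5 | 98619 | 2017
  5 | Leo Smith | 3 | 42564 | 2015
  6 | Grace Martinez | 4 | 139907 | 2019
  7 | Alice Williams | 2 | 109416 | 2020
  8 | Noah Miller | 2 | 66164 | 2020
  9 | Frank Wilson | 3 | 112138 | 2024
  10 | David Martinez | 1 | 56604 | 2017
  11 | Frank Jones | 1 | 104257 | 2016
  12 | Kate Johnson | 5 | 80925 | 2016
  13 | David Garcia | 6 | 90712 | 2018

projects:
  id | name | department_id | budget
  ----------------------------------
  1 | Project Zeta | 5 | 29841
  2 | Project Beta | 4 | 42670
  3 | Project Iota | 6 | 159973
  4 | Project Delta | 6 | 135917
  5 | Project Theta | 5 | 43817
SELECT name, department_id FROM employees WHERE department_id NOT IN (SELECT id FROM departments WHERE budget > 158062)

Execution result:
name | department_id
Quinn Miller | 4
Grace Martinez | 4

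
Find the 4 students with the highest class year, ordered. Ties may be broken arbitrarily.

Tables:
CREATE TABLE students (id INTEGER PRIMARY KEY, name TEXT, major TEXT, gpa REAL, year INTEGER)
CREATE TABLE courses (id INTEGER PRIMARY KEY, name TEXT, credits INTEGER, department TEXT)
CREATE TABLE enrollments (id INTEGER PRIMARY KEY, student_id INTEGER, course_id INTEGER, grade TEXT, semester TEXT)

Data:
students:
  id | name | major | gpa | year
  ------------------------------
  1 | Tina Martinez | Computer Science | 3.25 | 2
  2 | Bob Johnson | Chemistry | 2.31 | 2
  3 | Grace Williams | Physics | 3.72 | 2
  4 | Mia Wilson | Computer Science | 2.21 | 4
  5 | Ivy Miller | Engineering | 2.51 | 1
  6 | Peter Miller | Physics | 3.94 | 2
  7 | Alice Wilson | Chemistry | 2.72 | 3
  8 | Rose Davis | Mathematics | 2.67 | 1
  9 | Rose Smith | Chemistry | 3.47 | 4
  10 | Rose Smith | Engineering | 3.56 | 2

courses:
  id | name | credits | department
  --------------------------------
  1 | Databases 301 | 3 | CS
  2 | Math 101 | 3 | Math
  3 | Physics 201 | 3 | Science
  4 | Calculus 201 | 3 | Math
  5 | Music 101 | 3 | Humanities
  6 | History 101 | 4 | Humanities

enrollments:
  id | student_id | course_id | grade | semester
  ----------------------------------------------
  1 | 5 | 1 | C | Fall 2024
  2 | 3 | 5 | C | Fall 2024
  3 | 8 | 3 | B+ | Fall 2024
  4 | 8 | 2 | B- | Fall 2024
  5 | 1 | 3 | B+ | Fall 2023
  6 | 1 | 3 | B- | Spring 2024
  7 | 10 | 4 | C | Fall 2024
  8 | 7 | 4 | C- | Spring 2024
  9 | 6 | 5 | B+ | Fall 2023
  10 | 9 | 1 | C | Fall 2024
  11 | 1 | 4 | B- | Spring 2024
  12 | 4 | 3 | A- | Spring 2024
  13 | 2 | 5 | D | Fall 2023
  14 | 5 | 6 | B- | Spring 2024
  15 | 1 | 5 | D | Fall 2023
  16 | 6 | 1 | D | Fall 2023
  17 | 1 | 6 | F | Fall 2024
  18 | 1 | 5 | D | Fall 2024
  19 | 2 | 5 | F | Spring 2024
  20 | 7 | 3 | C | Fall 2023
SELECT name, year FROM students ORDER BY year DESC LIMIT 4

Execution result:
name | year
Mia Wilson | 4
Rose Smith | 4
Alice Wilson | 3
Tina Martinez | 2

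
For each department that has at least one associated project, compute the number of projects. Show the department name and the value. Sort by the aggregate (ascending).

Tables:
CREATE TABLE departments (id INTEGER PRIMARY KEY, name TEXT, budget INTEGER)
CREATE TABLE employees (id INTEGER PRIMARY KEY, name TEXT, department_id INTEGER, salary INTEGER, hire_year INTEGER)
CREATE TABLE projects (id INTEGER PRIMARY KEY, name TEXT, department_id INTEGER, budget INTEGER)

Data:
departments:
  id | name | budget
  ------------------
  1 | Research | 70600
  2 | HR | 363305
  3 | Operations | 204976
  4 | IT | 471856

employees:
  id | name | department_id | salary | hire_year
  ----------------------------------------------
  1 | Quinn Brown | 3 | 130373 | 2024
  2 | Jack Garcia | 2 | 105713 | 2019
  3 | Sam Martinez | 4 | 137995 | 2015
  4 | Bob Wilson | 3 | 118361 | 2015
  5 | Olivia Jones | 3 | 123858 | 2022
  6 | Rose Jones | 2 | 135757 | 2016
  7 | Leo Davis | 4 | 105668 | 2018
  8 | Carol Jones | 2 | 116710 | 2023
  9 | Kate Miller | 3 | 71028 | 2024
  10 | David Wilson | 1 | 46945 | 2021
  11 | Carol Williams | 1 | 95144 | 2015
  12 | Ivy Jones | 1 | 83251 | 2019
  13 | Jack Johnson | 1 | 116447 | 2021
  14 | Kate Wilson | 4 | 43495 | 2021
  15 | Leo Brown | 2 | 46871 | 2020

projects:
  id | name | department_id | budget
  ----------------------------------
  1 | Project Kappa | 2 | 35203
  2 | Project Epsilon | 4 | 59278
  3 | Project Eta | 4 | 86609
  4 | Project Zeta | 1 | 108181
SELECT p.name, COUNT(*) AS n FROM projects c JOIN departments p ON c.department_id = p.id GROUP BY p.id, p.name ORDER BY n ASC

Execution result:
name | n
Research | 1
HR | 1
IT | 2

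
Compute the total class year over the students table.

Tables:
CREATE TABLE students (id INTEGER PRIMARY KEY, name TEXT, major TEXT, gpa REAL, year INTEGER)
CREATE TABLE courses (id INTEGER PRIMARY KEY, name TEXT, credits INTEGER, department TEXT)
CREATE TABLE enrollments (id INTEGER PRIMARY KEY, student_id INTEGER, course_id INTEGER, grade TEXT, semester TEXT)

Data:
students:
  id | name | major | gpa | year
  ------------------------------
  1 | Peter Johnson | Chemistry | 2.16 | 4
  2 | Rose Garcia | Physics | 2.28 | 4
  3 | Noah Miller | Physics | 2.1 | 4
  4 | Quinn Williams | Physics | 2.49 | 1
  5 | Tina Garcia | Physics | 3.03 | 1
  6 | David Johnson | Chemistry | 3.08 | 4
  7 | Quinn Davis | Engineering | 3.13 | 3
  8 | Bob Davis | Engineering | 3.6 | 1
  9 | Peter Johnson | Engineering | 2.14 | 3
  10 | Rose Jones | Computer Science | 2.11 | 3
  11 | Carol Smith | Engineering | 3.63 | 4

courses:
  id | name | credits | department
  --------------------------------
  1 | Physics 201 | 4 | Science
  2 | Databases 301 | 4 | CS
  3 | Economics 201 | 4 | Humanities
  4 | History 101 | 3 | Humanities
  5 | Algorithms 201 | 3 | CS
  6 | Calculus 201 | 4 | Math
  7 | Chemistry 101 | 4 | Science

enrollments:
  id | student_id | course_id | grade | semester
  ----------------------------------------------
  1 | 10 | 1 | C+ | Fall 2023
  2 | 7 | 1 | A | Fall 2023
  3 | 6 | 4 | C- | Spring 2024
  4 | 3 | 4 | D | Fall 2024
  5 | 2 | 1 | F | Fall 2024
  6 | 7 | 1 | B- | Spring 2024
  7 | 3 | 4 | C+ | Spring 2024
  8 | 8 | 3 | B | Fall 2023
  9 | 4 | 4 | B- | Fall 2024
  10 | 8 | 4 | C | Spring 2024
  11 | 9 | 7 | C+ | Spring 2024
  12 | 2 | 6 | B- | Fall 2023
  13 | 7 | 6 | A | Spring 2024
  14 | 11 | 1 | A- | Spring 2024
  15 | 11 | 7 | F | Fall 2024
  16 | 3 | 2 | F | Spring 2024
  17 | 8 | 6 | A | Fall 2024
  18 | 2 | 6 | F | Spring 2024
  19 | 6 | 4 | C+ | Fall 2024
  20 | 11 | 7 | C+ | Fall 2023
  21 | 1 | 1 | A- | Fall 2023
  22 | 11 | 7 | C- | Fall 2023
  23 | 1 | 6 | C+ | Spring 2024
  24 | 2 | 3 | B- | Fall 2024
SELECT SUM(year) FROM students

Execution result:
32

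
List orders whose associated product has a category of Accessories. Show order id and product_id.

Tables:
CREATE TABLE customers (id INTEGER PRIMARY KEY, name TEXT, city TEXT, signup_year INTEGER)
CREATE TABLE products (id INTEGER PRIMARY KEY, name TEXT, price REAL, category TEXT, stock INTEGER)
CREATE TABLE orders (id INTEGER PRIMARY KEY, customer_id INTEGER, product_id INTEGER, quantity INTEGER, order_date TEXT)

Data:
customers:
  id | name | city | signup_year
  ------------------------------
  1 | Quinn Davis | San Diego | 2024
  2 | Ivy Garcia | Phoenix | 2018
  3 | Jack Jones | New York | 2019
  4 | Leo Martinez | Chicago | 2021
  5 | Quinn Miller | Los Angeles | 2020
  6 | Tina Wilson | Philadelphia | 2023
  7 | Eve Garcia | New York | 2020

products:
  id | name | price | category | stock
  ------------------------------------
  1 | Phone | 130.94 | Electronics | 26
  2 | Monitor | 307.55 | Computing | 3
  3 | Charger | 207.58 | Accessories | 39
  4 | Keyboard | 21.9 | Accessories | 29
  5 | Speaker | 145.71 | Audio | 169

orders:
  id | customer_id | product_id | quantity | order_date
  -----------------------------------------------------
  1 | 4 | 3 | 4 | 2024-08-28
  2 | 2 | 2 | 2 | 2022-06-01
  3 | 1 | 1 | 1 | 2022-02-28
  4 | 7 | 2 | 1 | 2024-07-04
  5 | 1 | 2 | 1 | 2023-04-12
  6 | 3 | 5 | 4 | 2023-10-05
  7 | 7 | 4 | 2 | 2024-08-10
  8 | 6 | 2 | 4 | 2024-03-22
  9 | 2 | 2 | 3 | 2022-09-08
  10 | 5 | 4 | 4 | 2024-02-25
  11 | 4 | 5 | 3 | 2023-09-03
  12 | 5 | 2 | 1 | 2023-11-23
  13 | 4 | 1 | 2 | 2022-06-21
SELECT id, product_id FROM orders WHERE product_id IN (SELECT id FROM products WHERE category = 'Accessories')

Execution result:
id | product_id
1 | 3
7 | 4
10 | 4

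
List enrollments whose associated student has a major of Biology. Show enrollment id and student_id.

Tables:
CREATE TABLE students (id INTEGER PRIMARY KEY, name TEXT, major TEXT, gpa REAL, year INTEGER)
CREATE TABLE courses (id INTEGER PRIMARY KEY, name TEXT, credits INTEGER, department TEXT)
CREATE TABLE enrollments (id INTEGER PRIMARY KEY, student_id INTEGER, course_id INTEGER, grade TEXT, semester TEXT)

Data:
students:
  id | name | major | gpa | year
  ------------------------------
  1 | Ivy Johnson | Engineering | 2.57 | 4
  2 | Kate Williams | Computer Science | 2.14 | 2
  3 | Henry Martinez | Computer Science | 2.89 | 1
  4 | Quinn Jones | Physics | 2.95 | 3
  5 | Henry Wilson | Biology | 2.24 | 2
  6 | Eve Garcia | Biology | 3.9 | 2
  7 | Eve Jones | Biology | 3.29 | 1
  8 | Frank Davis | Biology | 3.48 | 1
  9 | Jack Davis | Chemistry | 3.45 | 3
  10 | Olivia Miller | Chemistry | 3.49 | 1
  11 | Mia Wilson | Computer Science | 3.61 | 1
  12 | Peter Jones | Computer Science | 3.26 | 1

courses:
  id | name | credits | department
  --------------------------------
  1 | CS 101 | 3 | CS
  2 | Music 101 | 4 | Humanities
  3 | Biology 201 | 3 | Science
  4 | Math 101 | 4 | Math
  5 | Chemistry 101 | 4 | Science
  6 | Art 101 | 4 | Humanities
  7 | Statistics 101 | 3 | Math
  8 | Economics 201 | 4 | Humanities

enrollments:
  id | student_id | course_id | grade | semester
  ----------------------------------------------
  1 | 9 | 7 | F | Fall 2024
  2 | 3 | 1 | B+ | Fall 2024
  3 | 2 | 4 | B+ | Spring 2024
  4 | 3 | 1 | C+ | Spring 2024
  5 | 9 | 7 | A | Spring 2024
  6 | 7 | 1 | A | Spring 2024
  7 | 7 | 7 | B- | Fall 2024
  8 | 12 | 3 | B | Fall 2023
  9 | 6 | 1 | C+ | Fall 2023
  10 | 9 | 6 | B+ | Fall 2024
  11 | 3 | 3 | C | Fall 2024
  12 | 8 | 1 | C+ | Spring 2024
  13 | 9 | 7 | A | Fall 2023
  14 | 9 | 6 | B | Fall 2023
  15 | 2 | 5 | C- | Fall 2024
SELECT id, student_id FROM enrollments WHERE student_id IN (SELECT id FROM students WHERE major = 'Biology')

Execution result:
id | student_id
6 | 7
7 | 7
9 | 6
12 | 8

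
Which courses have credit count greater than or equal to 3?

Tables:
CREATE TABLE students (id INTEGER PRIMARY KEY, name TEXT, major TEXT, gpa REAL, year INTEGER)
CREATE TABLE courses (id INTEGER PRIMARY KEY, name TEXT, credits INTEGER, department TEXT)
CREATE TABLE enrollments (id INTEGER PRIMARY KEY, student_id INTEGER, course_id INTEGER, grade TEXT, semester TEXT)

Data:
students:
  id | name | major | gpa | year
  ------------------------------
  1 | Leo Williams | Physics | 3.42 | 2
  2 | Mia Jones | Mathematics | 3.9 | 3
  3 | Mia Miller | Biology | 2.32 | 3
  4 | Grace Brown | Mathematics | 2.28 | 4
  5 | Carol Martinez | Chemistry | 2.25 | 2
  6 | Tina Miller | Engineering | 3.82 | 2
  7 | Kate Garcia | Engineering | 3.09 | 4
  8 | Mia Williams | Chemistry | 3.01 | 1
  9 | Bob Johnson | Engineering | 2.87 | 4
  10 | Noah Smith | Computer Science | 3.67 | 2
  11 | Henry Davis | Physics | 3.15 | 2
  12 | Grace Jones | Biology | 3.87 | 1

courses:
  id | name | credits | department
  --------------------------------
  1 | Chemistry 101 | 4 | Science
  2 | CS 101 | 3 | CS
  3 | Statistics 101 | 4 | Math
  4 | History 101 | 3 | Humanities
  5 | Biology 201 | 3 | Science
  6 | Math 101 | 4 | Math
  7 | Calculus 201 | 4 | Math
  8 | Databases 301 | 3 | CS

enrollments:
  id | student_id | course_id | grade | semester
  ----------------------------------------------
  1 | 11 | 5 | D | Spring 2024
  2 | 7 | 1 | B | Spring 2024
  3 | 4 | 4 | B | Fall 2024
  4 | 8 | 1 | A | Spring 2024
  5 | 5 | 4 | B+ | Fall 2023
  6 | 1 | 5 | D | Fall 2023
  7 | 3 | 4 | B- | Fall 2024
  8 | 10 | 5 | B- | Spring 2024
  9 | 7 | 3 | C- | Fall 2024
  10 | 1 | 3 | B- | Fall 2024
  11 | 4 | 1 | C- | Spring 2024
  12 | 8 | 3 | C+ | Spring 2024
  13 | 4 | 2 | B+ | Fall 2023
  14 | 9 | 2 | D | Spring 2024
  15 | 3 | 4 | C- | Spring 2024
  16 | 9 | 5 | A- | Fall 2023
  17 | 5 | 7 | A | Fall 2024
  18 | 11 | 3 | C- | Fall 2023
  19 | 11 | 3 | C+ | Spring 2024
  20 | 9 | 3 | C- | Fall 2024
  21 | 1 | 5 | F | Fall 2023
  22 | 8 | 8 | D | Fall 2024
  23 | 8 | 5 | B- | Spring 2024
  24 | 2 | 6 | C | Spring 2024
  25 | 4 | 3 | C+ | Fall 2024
SELECT name, credits FROM courses WHERE credits >= 3

Execution result:
name | credits
Chemistry 101 | 4
CS 101 | 3
Statistics 101 | 4
History 101 | 3
Biology 201 | 3
Math 101 | 4
Calculus 201 | 4
Databases 301 | 3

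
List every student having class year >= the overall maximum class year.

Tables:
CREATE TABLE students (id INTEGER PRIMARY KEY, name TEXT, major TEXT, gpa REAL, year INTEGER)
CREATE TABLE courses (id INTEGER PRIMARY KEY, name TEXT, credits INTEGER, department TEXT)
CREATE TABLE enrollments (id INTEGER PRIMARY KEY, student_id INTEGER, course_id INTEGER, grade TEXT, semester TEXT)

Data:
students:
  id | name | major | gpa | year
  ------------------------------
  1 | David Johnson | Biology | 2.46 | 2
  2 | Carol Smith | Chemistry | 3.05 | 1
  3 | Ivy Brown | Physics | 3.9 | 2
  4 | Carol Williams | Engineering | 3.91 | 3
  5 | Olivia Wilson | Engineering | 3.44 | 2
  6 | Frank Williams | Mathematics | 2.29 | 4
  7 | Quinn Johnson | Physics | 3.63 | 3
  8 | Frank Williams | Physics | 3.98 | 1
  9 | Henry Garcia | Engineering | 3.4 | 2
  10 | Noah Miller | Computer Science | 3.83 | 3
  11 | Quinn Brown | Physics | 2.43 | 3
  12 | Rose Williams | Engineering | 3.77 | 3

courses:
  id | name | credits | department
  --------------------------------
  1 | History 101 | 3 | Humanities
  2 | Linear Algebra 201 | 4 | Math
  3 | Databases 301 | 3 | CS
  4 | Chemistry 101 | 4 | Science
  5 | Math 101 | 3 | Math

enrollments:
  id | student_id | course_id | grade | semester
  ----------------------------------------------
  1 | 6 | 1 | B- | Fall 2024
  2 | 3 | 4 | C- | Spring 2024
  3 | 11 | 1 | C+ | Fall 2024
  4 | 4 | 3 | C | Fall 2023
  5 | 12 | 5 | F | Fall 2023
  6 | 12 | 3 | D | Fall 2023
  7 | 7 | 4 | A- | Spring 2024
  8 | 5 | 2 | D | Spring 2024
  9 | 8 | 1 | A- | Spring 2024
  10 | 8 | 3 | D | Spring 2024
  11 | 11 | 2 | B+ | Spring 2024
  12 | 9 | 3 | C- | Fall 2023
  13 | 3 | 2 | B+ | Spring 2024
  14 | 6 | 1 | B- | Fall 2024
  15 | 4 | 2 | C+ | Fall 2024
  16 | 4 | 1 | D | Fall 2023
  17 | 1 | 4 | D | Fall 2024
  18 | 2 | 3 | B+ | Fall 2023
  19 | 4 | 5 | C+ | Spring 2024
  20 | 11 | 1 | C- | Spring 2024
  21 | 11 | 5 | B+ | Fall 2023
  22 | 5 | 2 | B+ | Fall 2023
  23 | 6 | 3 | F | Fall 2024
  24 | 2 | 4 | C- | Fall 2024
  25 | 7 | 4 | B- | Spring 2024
SELECT name, year FROM students WHERE year >= (SELECT MAX(year) FROM students)

Execution result:
name | year
Frank Williams | 4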